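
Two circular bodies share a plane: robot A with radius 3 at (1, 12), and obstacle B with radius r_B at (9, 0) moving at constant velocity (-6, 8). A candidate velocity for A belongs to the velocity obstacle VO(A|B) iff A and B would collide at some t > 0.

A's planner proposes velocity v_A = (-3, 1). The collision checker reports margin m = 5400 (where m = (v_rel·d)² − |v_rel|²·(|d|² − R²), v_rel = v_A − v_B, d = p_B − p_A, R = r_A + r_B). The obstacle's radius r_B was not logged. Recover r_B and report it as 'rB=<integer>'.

m = 5400
d = (8, -12);  v_rel = (3, -7),  |v_rel|² = 58
v_rel×d = (3)·(-12) − (-7)·(8) = 20
since m = R²·58 − 20²:  R² = (400 + 5400) / 58 = 100
R = √100 = 10  ⇒  r_B = 10 − 3 = 7

rB=7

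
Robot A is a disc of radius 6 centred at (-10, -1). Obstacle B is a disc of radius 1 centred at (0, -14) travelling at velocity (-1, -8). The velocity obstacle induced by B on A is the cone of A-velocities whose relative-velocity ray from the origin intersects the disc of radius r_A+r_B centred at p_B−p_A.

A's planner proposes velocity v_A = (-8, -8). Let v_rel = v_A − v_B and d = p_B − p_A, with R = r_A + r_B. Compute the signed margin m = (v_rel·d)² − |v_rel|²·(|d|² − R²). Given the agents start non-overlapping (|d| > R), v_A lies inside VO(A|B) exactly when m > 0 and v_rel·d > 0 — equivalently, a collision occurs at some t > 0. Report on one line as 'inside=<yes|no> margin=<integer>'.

d = (10, -13),  |d|² = 269;  R = 6+1 = 7,  c = 269−7² = 220
v_rel = (-7, 0),  |v_rel|² = 49;  v_rel·d = (-7)·(10) + (0)·(-13) = -70
49·t² + 140·t + 220 = 0  ⇒  m = (-70)² − 49·220 = -5880
m = -5880 < 0,  v_rel·d = -70 < 0  ⇒  outside

inside=no margin=-5880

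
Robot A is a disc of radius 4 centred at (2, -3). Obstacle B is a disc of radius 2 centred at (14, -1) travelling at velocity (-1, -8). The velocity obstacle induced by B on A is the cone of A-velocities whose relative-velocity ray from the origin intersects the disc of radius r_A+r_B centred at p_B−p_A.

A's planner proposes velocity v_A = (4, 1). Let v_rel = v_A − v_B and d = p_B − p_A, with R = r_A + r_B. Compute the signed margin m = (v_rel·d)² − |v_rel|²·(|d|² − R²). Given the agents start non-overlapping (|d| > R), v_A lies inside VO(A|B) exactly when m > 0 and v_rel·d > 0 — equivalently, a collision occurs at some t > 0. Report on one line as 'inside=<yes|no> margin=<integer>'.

d = (12, 2),  |d|² = 148;  R = 4+2 = 6,  c = 148−6² = 112
v_rel = (5, 9),  |v_rel|² = 106;  v_rel·d = (5)·(12) + (9)·(2) = 78
106·t² − 156·t + 112 = 0  ⇒  m = 78² − 106·112 = -5788
m = -5788 < 0,  v_rel·d = 78 > 0  ⇒  outside

inside=no margin=-5788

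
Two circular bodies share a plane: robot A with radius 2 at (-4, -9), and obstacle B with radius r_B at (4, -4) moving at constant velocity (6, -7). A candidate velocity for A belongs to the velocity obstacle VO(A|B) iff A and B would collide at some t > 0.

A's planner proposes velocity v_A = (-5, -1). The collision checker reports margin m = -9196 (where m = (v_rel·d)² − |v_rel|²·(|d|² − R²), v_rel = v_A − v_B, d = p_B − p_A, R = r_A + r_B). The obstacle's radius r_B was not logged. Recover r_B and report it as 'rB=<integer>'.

m = -9196
d = (8, 5);  v_rel = (-11, 6),  |v_rel|² = 157
v_rel×d = (-11)·(5) − (6)·(8) = -103
since m = R²·157 − (-103)²:  R² = (10609 + -9196) / 157 = 9
R = √9 = 3  ⇒  r_B = 3 − 2 = 1

rB=1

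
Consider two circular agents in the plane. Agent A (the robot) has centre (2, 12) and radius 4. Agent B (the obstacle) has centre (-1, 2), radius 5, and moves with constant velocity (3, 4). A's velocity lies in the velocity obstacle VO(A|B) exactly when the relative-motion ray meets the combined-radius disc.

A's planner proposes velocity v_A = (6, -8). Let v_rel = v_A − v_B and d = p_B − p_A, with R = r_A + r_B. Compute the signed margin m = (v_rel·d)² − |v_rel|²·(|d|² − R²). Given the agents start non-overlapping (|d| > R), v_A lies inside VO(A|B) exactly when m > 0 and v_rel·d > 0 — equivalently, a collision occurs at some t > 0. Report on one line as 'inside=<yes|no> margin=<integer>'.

d = (-3, -10),  |d|² = 109;  R = 4+5 = 9,  c = 109−9² = 28
v_rel = (3, -12),  |v_rel|² = 153;  v_rel·d = (3)·(-3) + (-12)·(-10) = 111
153·t² − 222·t + 28 = 0  ⇒  m = 111² − 153·28 = 8037
m = 8037 > 0,  v_rel·d = 111 > 0  ⇒  inside

inside=yes margin=8037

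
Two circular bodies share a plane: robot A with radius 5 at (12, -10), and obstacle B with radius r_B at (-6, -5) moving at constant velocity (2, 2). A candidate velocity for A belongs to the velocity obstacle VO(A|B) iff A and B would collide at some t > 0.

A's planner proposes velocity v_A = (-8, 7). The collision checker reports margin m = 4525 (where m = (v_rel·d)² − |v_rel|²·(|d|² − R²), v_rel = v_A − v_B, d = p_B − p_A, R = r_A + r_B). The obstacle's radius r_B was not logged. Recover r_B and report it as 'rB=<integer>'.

m = 4525
d = (-18, 5);  v_rel = (-10, 5),  |v_rel|² = 125
v_rel×d = (-10)·(5) − (5)·(-18) = 40
since m = R²·125 − 40²:  R² = (1600 + 4525) / 125 = 49
R = √49 = 7  ⇒  r_B = 7 − 5 = 2

rB=2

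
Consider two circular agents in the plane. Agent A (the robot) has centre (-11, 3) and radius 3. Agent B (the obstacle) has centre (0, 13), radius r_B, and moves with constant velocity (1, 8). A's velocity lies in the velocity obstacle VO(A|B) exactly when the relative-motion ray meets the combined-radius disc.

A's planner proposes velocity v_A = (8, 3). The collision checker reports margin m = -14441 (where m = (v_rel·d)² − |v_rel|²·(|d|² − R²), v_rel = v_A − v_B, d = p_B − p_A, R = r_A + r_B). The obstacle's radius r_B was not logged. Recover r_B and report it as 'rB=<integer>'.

m = -14441
d = (11, 10);  v_rel = (7, -5),  |v_rel|² = 74
v_rel×d = (7)·(10) − (-5)·(11) = 125
since m = R²·74 − 125²:  R² = (15625 + -14441) / 74 = 16
R = √16 = 4  ⇒  r_B = 4 − 3 = 1

rB=1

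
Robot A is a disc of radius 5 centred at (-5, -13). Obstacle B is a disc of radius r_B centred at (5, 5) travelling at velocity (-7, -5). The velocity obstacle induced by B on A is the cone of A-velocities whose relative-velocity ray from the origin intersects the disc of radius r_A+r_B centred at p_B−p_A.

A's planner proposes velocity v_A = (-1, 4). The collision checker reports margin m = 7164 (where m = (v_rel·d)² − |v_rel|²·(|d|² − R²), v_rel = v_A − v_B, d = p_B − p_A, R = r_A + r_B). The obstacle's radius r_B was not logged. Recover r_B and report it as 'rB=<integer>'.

m = 7164
d = (10, 18);  v_rel = (6, 9),  |v_rel|² = 117
v_rel×d = (6)·(18) − (9)·(10) = 18
since m = R²·117 − 18²:  R² = (324 + 7164) / 117 = 64
R = √64 = 8  ⇒  r_B = 8 − 5 = 3

rB=3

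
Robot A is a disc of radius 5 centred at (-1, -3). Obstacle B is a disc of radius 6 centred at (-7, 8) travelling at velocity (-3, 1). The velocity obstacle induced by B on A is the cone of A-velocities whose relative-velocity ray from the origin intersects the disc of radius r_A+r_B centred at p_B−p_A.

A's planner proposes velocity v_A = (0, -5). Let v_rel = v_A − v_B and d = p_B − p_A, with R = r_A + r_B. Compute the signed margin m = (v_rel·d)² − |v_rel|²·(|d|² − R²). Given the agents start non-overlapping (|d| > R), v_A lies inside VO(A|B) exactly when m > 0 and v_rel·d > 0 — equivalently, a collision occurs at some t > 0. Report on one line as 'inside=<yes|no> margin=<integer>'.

d = (-6, 11),  |d|² = 157;  R = 5+6 = 11,  c = 157−11² = 36
v_rel = (3, -6),  |v_rel|² = 45;  v_rel·d = (3)·(-6) + (-6)·(11) = -84
45·t² + 168·t + 36 = 0  ⇒  m = (-84)² − 45·36 = 5436
m = 5436 > 0,  v_rel·d = -84 < 0  ⇒  outside

inside=no margin=5436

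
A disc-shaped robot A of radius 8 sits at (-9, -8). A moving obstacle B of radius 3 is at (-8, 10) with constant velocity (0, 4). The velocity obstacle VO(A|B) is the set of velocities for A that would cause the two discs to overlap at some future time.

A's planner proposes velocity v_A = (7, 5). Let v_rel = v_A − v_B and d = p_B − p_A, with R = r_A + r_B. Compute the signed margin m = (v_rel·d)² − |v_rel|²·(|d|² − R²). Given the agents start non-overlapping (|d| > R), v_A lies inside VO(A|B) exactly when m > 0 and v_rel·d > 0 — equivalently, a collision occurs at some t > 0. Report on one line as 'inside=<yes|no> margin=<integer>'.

d = (1, 18),  |d|² = 325;  R = 8+3 = 11,  c = 325−11² = 204
v_rel = (7, 1),  |v_rel|² = 50;  v_rel·d = (7)·(1) + (1)·(18) = 25
50·t² − 50·t + 204 = 0  ⇒  m = 25² − 50·204 = -9575
m = -9575 < 0,  v_rel·d = 25 > 0  ⇒  outside

inside=no margin=-9575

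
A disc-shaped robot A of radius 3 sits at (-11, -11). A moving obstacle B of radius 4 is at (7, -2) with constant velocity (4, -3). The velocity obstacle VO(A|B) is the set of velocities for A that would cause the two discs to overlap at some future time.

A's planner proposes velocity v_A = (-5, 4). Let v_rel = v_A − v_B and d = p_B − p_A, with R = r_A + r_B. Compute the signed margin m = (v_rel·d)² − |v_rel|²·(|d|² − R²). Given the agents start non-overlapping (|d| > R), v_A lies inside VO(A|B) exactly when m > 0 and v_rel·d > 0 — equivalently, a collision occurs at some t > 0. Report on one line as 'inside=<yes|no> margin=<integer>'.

d = (18, 9),  |d|² = 405;  R = 3+4 = 7,  c = 405−7² = 356
v_rel = (-9, 7),  |v_rel|² = 130;  v_rel·d = (-9)·(18) + (7)·(9) = -99
130·t² + 198·t + 356 = 0  ⇒  m = (-99)² − 130·356 = -36479
m = -36479 < 0,  v_rel·d = -99 < 0  ⇒  outside

inside=no margin=-36479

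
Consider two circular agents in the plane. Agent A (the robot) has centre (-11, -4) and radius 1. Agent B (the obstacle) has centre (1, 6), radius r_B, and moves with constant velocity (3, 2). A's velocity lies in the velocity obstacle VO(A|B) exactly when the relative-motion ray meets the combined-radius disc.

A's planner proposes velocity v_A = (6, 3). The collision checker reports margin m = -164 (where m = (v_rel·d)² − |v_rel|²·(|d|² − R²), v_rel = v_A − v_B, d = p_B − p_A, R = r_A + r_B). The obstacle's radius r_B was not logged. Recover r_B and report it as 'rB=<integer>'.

m = -164
d = (12, 10);  v_rel = (3, 1),  |v_rel|² = 10
v_rel×d = (3)·(10) − (1)·(12) = 18
since m = R²·10 − 18²:  R² = (324 + -164) / 10 = 16
R = √16 = 4  ⇒  r_B = 4 − 1 = 3

rB=3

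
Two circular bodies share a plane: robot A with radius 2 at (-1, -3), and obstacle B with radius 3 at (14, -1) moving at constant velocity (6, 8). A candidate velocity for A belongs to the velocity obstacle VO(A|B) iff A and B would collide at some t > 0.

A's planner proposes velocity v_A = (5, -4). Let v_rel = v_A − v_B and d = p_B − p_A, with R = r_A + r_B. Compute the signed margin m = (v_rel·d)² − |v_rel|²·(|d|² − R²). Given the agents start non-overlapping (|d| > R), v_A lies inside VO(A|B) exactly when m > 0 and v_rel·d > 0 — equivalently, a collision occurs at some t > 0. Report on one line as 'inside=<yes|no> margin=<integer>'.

d = (15, 2),  |d|² = 229;  R = 2+3 = 5,  c = 229−5² = 204
v_rel = (-1, -12),  |v_rel|² = 145;  v_rel·d = (-1)·(15) + (-12)·(2) = -39
145·t² + 78·t + 204 = 0  ⇒  m = (-39)² − 145·204 = -28059
m = -28059 < 0,  v_rel·d = -39 < 0  ⇒  outside

inside=no margin=-28059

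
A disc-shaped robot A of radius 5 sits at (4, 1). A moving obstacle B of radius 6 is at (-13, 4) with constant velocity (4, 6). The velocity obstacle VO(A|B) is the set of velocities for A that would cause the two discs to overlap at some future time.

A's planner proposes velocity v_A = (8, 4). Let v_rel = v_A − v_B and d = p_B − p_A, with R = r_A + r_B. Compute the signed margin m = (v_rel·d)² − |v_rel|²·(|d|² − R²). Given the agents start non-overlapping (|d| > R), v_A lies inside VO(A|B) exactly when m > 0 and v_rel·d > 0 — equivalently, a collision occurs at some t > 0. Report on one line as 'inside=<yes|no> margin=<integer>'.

d = (-17, 3),  |d|² = 298;  R = 5+6 = 11,  c = 298−11² = 177
v_rel = (4, -2),  |v_rel|² = 20;  v_rel·d = (4)·(-17) + (-2)·(3) = -74
20·t² + 148·t + 177 = 0  ⇒  m = (-74)² − 20·177 = 1936
m = 1936 > 0,  v_rel·d = -74 < 0  ⇒  outside

inside=no margin=1936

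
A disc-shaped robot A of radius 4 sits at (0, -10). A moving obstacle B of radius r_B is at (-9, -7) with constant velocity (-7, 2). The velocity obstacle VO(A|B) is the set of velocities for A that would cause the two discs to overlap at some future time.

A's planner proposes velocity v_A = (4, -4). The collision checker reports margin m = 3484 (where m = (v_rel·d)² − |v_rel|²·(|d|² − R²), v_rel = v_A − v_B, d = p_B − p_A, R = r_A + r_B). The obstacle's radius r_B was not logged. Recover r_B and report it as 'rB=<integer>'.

m = 3484
d = (-9, 3);  v_rel = (11, -6),  |v_rel|² = 157
v_rel×d = (11)·(3) − (-6)·(-9) = -21
since m = R²·157 − (-21)²:  R² = (441 + 3484) / 157 = 25
R = √25 = 5  ⇒  r_B = 5 − 4 = 1

rB=1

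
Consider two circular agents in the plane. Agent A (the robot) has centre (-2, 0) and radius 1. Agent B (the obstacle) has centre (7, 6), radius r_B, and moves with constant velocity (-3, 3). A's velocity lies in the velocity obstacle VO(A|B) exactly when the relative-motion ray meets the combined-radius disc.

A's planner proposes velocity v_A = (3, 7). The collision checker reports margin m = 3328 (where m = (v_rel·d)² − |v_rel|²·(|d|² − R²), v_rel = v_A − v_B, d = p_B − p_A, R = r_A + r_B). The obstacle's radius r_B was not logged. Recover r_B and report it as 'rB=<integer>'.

m = 3328
d = (9, 6);  v_rel = (6, 4),  |v_rel|² = 52
v_rel×d = (6)·(6) − (4)·(9) = 0
since m = R²·52 − 0²:  R² = (0 + 3328) / 52 = 64
R = √64 = 8  ⇒  r_B = 8 − 1 = 7

rB=7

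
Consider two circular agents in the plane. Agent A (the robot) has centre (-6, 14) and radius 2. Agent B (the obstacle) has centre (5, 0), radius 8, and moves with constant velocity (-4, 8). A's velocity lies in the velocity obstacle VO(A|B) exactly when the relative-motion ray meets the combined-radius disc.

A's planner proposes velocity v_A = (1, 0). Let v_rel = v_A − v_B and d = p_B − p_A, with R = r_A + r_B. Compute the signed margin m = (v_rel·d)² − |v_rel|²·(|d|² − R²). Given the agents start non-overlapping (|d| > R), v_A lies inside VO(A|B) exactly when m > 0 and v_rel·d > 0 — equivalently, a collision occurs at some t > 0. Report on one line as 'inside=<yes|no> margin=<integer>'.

d = (11, -14),  |d|² = 317;  R = 2+8 = 10,  c = 317−10² = 217
v_rel = (5, -8),  |v_rel|² = 89;  v_rel·d = (5)·(11) + (-8)·(-14) = 167
89·t² − 334·t + 217 = 0  ⇒  m = 167² − 89·217 = 8576
m = 8576 > 0,  v_rel·d = 167 > 0  ⇒  inside

inside=yes margin=8576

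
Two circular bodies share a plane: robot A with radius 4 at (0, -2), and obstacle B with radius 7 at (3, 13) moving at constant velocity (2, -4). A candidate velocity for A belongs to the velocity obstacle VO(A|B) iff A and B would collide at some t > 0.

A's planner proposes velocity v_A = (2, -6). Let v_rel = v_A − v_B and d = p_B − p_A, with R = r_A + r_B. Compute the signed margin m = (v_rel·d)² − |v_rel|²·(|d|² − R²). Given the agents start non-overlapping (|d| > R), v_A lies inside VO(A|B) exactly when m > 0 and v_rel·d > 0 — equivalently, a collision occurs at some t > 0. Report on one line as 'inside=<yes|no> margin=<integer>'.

d = (3, 15),  |d|² = 234;  R = 4+7 = 11,  c = 234−11² = 113
v_rel = (0, -2),  |v_rel|² = 4;  v_rel·d = (0)·(3) + (-2)·(15) = -30
4·t² + 60·t + 113 = 0  ⇒  m = (-30)² − 4·113 = 448
m = 448 > 0,  v_rel·d = -30 < 0  ⇒  outside

inside=no margin=448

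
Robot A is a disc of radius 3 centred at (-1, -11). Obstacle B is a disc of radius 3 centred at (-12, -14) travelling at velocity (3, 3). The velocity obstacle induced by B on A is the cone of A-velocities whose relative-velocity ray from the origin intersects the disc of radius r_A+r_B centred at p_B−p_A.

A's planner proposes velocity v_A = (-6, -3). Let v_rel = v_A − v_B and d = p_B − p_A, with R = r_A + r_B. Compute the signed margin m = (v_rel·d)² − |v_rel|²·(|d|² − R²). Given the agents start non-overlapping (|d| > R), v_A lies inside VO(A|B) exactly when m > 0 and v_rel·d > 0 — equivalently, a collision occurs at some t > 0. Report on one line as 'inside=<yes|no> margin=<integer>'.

d = (-11, -3),  |d|² = 130;  R = 3+3 = 6,  c = 130−6² = 94
v_rel = (-9, -6),  |v_rel|² = 117;  v_rel·d = (-9)·(-11) + (-6)·(-3) = 117
117·t² − 234·t + 94 = 0  ⇒  m = 117² − 117·94 = 2691
m = 2691 > 0,  v_rel·d = 117 > 0  ⇒  inside

inside=yes margin=2691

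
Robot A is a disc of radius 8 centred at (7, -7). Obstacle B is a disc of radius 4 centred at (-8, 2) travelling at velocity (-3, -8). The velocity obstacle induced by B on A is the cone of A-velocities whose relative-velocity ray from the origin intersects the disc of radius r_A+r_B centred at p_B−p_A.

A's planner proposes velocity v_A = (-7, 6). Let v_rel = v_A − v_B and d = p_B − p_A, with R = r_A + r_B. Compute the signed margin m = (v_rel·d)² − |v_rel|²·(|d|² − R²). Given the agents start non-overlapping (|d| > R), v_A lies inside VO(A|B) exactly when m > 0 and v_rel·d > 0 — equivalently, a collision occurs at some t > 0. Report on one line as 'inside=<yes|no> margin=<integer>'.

d = (-15, 9),  |d|² = 306;  R = 8+4 = 12,  c = 306−12² = 162
v_rel = (-4, 14),  |v_rel|² = 212;  v_rel·d = (-4)·(-15) + (14)·(9) = 186
212·t² − 372·t + 162 = 0  ⇒  m = 186² − 212·162 = 252
m = 252 > 0,  v_rel·d = 186 > 0  ⇒  inside

inside=yes margin=252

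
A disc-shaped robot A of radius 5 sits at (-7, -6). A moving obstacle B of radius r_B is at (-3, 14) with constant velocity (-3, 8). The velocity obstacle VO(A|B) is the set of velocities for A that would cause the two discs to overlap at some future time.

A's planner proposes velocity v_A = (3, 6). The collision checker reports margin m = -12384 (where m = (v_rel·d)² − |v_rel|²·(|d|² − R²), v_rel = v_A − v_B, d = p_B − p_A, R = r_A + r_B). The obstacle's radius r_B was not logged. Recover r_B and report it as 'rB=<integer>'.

m = -12384
d = (4, 20);  v_rel = (6, -2),  |v_rel|² = 40
v_rel×d = (6)·(20) − (-2)·(4) = 128
since m = R²·40 − 128²:  R² = (16384 + -12384) / 40 = 100
R = √100 = 10  ⇒  r_B = 10 − 5 = 5

rB=5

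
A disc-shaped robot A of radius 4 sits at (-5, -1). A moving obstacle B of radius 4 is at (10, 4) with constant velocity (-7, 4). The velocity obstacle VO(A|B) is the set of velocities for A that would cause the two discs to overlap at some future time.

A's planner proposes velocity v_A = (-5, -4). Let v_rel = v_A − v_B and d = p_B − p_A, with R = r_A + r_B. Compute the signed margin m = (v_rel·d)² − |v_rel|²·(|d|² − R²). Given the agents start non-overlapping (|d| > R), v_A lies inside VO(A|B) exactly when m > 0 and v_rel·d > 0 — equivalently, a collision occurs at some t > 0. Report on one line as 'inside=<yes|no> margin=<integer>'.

d = (15, 5),  |d|² = 250;  R = 4+4 = 8,  c = 250−8² = 186
v_rel = (2, -8),  |v_rel|² = 68;  v_rel·d = (2)·(15) + (-8)·(5) = -10
68·t² + 20·t + 186 = 0  ⇒  m = (-10)² − 68·186 = -12548
m = -12548 < 0,  v_rel·d = -10 < 0  ⇒  outside

inside=no margin=-12548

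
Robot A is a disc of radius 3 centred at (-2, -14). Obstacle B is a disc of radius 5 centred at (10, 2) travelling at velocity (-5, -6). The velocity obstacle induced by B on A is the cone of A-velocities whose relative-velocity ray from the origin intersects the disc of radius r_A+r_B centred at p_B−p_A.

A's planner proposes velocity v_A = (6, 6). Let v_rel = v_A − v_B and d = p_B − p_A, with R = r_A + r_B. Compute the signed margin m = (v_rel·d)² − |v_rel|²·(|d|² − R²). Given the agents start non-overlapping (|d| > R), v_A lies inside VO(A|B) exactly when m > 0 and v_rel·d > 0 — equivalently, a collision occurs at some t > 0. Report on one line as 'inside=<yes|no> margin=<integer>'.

d = (12, 16),  |d|² = 400;  R = 3+5 = 8,  c = 400−8² = 336
v_rel = (11, 12),  |v_rel|² = 265;  v_rel·d = (11)·(12) + (12)·(16) = 324
265·t² − 648·t + 336 = 0  ⇒  m = 324² − 265·336 = 15936
m = 15936 > 0,  v_rel·d = 324 > 0  ⇒  inside

inside=yes margin=15936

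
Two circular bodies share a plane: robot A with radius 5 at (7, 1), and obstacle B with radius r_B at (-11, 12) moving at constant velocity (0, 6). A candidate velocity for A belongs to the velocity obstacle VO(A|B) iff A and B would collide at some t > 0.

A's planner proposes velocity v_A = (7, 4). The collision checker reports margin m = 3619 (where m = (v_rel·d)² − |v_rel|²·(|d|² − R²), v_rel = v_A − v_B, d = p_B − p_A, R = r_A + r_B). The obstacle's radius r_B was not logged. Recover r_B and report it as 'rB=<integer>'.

m = 3619
d = (-18, 11);  v_rel = (7, -2),  |v_rel|² = 53
v_rel×d = (7)·(11) − (-2)·(-18) = 41
since m = R²·53 − 41²:  R² = (1681 + 3619) / 53 = 100
R = √100 = 10  ⇒  r_B = 10 − 5 = 5

rB=5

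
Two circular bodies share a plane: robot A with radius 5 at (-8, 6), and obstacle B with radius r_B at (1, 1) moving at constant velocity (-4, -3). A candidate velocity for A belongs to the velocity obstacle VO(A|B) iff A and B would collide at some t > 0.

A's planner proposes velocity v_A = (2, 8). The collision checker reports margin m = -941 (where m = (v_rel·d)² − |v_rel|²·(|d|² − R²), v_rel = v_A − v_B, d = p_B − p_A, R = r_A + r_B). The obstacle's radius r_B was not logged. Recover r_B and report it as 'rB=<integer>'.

m = -941
d = (9, -5);  v_rel = (6, 11),  |v_rel|² = 157
v_rel×d = (6)·(-5) − (11)·(9) = -129
since m = R²·157 − (-129)²:  R² = (16641 + -941) / 157 = 100
R = √100 = 10  ⇒  r_B = 10 − 5 = 5

rB=5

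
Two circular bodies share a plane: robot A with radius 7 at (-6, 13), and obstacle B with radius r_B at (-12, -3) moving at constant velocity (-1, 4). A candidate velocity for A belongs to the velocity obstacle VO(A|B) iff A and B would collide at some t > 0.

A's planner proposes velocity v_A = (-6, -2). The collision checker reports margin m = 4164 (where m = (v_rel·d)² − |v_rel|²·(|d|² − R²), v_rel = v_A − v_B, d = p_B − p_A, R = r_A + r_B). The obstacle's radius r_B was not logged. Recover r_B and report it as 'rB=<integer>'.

m = 4164
d = (-6, -16);  v_rel = (-5, -6),  |v_rel|² = 61
v_rel×d = (-5)·(-16) − (-6)·(-6) = 44
since m = R²·61 − 44²:  R² = (1936 + 4164) / 61 = 100
R = √100 = 10  ⇒  r_B = 10 − 7 = 3

rB=3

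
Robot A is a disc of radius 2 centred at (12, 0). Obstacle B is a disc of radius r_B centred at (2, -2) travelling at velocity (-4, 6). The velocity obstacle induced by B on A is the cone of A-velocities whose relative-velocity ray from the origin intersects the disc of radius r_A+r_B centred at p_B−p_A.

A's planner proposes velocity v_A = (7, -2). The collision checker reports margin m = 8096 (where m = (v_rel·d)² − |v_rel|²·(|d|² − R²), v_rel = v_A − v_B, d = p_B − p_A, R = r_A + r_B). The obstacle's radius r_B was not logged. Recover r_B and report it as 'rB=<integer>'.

m = 8096
d = (-10, -2);  v_rel = (11, -8),  |v_rel|² = 185
v_rel×d = (11)·(-2) − (-8)·(-10) = -102
since m = R²·185 − (-102)²:  R² = (10404 + 8096) / 185 = 100
R = √100 = 10  ⇒  r_B = 10 − 2 = 8

rB=8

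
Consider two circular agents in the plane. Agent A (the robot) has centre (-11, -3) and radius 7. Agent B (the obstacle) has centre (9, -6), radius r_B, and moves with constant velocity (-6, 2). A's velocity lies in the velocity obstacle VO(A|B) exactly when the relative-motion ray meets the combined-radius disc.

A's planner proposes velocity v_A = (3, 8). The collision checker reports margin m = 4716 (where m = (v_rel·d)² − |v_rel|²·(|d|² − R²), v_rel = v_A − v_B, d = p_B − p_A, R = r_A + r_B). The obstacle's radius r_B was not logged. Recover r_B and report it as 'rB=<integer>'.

m = 4716
d = (20, -3);  v_rel = (9, 6),  |v_rel|² = 117
v_rel×d = (9)·(-3) − (6)·(20) = -147
since m = R²·117 − (-147)²:  R² = (21609 + 4716) / 117 = 225
R = √225 = 15  ⇒  r_B = 15 − 7 = 8

rB=8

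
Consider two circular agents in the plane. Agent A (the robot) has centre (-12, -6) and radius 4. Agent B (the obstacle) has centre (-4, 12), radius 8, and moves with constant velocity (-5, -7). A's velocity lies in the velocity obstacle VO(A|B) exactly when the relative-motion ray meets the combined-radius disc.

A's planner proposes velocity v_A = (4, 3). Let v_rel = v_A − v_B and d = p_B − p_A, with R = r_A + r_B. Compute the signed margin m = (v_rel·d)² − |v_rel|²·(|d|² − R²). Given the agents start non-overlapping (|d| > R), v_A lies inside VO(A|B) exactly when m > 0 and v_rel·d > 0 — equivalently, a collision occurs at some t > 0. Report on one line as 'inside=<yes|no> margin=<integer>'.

d = (8, 18),  |d|² = 388;  R = 4+8 = 12,  c = 388−12² = 244
v_rel = (9, 10),  |v_rel|² = 181;  v_rel·d = (9)·(8) + (10)·(18) = 252
181·t² − 504·t + 244 = 0  ⇒  m = 252² − 181·244 = 19340
m = 19340 > 0,  v_rel·d = 252 > 0  ⇒  inside

inside=yes margin=19340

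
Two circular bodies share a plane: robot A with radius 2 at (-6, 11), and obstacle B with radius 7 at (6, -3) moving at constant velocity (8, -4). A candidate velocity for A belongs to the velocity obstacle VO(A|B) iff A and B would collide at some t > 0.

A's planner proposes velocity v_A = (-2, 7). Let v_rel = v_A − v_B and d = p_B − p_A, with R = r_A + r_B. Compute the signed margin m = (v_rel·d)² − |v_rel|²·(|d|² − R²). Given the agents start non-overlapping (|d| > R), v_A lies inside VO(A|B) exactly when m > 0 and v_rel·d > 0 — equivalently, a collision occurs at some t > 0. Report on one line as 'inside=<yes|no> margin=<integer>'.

d = (12, -14),  |d|² = 340;  R = 2+7 = 9,  c = 340−9² = 259
v_rel = (-10, 11),  |v_rel|² = 221;  v_rel·d = (-10)·(12) + (11)·(-14) = -274
221·t² + 548·t + 259 = 0  ⇒  m = (-274)² − 221·259 = 17837
m = 17837 > 0,  v_rel·d = -274 < 0  ⇒  outside

inside=no margin=17837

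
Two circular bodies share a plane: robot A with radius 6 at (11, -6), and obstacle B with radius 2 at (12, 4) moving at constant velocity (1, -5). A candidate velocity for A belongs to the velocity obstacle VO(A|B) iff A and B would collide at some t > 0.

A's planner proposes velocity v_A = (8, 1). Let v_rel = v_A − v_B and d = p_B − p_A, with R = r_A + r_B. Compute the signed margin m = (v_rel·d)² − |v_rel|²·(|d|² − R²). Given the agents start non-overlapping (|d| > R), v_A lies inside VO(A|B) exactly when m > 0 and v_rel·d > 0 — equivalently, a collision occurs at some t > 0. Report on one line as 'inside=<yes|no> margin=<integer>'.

d = (1, 10),  |d|² = 101;  R = 6+2 = 8,  c = 101−8² = 37
v_rel = (7, 6),  |v_rel|² = 85;  v_rel·d = (7)·(1) + (6)·(10) = 67
85·t² − 134·t + 37 = 0  ⇒  m = 67² − 85·37 = 1344
m = 1344 > 0,  v_rel·d = 67 > 0  ⇒  inside

inside=yes margin=1344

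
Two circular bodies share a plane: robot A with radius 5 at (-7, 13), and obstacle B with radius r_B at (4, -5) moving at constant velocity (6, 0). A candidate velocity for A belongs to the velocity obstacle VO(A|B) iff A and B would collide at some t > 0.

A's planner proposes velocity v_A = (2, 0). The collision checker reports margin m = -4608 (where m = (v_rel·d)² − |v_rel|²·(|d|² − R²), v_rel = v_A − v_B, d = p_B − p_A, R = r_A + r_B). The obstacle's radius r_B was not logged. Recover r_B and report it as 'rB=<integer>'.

m = -4608
d = (11, -18);  v_rel = (-4, 0),  |v_rel|² = 16
v_rel×d = (-4)·(-18) − (0)·(11) = 72
since m = R²·16 − 72²:  R² = (5184 + -4608) / 16 = 36
R = √36 = 6  ⇒  r_B = 6 − 5 = 1

rB=1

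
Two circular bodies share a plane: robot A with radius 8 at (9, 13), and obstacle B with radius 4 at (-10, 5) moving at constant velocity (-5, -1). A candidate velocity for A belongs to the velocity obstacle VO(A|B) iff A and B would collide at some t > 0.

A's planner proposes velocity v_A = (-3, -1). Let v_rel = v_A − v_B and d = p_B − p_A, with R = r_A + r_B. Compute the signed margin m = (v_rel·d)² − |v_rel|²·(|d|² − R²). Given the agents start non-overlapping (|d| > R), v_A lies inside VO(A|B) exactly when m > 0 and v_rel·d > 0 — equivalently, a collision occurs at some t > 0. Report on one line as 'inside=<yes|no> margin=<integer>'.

d = (-19, -8),  |d|² = 425;  R = 8+4 = 12,  c = 425−12² = 281
v_rel = (2, 0),  |v_rel|² = 4;  v_rel·d = (2)·(-19) + (0)·(-8) = -38
4·t² + 76·t + 281 = 0  ⇒  m = (-38)² − 4·281 = 320
m = 320 > 0,  v_rel·d = -38 < 0  ⇒  outside

inside=no margin=320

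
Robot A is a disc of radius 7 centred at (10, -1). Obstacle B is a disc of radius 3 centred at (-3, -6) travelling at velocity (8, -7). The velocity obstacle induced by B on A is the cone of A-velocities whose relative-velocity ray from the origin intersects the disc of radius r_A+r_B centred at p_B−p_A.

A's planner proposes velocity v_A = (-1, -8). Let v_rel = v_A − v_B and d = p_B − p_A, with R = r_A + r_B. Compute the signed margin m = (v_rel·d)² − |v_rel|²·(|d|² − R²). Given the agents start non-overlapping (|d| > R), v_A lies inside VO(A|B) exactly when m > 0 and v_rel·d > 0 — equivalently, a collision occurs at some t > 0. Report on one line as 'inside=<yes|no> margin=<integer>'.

d = (-13, -5),  |d|² = 194;  R = 7+3 = 10,  c = 194−10² = 94
v_rel = (-9, -1),  |v_rel|² = 82;  v_rel·d = (-9)·(-13) + (-1)·(-5) = 122
82·t² − 244·t + 94 = 0  ⇒  m = 122² − 82·94 = 7176
m = 7176 > 0,  v_rel·d = 122 > 0  ⇒  inside

inside=yes margin=7176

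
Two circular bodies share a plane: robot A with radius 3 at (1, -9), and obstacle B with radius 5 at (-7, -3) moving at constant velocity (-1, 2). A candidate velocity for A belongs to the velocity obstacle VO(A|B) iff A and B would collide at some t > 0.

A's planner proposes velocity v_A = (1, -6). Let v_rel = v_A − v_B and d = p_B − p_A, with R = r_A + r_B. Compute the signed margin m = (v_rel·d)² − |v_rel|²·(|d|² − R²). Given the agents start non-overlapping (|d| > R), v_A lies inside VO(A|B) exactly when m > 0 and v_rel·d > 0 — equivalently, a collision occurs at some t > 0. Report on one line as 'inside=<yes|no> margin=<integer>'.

d = (-8, 6),  |d|² = 100;  R = 3+5 = 8,  c = 100−8² = 36
v_rel = (2, -8),  |v_rel|² = 68;  v_rel·d = (2)·(-8) + (-8)·(6) = -64
68·t² + 128·t + 36 = 0  ⇒  m = (-64)² − 68·36 = 1648
m = 1648 > 0,  v_rel·d = -64 < 0  ⇒  outside

inside=no margin=1648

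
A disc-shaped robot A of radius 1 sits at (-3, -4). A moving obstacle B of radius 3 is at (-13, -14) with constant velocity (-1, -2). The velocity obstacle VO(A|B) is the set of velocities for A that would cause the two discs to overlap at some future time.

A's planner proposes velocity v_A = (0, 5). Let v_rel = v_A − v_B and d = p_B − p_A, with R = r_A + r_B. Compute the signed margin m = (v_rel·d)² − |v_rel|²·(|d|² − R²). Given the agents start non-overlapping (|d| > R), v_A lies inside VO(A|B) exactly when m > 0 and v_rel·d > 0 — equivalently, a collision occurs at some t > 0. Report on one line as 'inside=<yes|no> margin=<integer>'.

d = (-10, -10),  |d|² = 200;  R = 1+3 = 4,  c = 200−4² = 184
v_rel = (1, 7),  |v_rel|² = 50;  v_rel·d = (1)·(-10) + (7)·(-10) = -80
50·t² + 160·t + 184 = 0  ⇒  m = (-80)² − 50·184 = -2800
m = -2800 < 0,  v_rel·d = -80 < 0  ⇒  outside

inside=no margin=-2800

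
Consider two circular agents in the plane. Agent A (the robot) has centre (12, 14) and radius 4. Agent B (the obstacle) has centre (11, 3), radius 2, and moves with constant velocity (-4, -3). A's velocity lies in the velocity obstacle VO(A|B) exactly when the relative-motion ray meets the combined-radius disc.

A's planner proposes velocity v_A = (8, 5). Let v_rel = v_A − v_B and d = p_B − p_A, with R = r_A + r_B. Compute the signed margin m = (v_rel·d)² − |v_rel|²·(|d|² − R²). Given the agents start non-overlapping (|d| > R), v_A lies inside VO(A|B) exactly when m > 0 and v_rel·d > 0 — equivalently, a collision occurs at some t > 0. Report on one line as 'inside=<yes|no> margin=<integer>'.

d = (-1, -11),  |d|² = 122;  R = 4+2 = 6,  c = 122−6² = 86
v_rel = (12, 8),  |v_rel|² = 208;  v_rel·d = (12)·(-1) + (8)·(-11) = -100
208·t² + 200·t + 86 = 0  ⇒  m = (-100)² − 208·86 = -7888
m = -7888 < 0,  v_rel·d = -100 < 0  ⇒  outside

inside=no margin=-7888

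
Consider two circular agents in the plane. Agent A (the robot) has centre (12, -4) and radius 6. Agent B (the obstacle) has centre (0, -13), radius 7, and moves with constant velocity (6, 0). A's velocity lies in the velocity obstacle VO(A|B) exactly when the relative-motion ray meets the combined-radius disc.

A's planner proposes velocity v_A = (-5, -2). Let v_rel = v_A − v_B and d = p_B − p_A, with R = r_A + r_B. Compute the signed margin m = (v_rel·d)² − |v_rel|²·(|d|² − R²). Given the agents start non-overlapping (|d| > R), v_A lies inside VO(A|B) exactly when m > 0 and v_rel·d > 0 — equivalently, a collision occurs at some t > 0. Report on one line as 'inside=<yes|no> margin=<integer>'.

d = (-12, -9),  |d|² = 225;  R = 6+7 = 13,  c = 225−13² = 56
v_rel = (-11, -2),  |v_rel|² = 125;  v_rel·d = (-11)·(-12) + (-2)·(-9) = 150
125·t² − 300·t + 56 = 0  ⇒  m = 150² − 125·56 = 15500
m = 15500 > 0,  v_rel·d = 150 > 0  ⇒  inside

inside=yes margin=15500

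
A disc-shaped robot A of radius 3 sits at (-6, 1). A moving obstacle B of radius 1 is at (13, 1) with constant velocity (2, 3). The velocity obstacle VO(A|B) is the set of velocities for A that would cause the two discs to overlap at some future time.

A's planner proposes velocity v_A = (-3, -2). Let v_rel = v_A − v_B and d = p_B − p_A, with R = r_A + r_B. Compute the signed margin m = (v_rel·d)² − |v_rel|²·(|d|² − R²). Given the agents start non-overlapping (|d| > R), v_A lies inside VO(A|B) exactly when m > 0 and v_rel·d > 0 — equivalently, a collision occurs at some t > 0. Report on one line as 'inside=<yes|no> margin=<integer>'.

d = (19, 0),  |d|² = 361;  R = 3+1 = 4,  c = 361−4² = 345
v_rel = (-5, -5),  |v_rel|² = 50;  v_rel·d = (-5)·(19) + (-5)·(0) = -95
50·t² + 190·t + 345 = 0  ⇒  m = (-95)² − 50·345 = -8225
m = -8225 < 0,  v_rel·d = -95 < 0  ⇒  outside

inside=no margin=-8225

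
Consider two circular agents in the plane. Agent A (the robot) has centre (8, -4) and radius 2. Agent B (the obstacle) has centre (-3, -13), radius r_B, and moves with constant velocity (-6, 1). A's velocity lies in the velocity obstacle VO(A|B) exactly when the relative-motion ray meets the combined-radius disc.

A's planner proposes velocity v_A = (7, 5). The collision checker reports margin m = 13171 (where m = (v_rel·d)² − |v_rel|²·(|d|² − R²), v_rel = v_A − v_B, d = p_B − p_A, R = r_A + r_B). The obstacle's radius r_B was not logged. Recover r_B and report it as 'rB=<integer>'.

m = 13171
d = (-11, -9);  v_rel = (13, 4),  |v_rel|² = 185
v_rel×d = (13)·(-9) − (4)·(-11) = -73
since m = R²·185 − (-73)²:  R² = (5329 + 13171) / 185 = 100
R = √100 = 10  ⇒  r_B = 10 − 2 = 8

rB=8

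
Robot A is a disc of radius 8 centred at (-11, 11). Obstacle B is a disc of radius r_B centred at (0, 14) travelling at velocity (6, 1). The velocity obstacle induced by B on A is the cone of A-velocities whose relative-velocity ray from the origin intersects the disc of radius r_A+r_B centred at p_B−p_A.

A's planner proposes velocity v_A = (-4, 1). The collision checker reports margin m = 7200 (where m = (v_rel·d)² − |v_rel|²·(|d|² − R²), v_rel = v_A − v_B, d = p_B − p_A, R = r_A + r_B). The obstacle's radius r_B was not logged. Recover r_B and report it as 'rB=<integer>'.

m = 7200
d = (11, 3);  v_rel = (-10, 0),  |v_rel|² = 100
v_rel×d = (-10)·(3) − (0)·(11) = -30
since m = R²·100 − (-30)²:  R² = (900 + 7200) / 100 = 81
R = √81 = 9  ⇒  r_B = 9 − 8 = 1

rB=1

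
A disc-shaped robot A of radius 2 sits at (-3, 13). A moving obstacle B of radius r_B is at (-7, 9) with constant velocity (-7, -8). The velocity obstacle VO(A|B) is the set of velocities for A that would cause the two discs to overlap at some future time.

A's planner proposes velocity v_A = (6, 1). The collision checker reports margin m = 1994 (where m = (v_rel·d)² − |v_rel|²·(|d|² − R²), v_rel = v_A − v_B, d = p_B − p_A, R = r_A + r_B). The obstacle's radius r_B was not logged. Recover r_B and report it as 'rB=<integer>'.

m = 1994
d = (-4, -4);  v_rel = (13, 9),  |v_rel|² = 250
v_rel×d = (13)·(-4) − (9)·(-4) = -16
since m = R²·250 − (-16)²:  R² = (256 + 1994) / 250 = 9
R = √9 = 3  ⇒  r_B = 3 − 2 = 1

rB=1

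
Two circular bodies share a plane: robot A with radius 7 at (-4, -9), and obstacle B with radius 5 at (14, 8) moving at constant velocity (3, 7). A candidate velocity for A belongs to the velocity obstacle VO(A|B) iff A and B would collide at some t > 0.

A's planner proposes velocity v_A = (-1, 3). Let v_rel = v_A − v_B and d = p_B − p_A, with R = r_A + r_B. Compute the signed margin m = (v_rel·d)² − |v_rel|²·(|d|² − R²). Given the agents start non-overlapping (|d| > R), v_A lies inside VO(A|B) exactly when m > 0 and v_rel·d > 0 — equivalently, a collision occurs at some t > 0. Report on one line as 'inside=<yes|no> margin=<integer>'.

d = (18, 17),  |d|² = 613;  R = 7+5 = 12,  c = 613−12² = 469
v_rel = (-4, -4),  |v_rel|² = 32;  v_rel·d = (-4)·(18) + (-4)·(17) = -140
32·t² + 280·t + 469 = 0  ⇒  m = (-140)² − 32·469 = 4592
m = 4592 > 0,  v_rel·d = -140 < 0  ⇒  outside

inside=no margin=4592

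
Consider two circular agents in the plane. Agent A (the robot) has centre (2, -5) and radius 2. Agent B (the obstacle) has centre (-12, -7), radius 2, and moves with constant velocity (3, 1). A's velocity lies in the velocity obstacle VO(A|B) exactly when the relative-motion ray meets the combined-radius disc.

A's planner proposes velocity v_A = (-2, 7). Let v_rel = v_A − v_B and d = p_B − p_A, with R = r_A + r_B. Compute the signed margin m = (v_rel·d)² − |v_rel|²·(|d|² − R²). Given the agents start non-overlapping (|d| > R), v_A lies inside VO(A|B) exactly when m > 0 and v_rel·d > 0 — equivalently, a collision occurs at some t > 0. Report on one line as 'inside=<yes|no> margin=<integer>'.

d = (-14, -2),  |d|² = 200;  R = 2+2 = 4,  c = 200−4² = 184
v_rel = (-5, 6),  |v_rel|² = 61;  v_rel·d = (-5)·(-14) + (6)·(-2) = 58
61·t² − 116·t + 184 = 0  ⇒  m = 58² − 61·184 = -7860
m = -7860 < 0,  v_rel·d = 58 > 0  ⇒  outside

inside=no margin=-7860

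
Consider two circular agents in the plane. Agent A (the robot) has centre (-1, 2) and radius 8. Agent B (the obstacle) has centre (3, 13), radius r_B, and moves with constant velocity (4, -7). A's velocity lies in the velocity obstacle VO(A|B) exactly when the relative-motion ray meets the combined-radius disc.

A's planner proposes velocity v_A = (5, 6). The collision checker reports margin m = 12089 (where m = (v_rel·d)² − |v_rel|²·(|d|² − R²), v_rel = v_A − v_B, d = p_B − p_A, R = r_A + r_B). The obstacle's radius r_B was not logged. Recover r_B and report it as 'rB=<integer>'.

m = 12089
d = (4, 11);  v_rel = (1, 13),  |v_rel|² = 170
v_rel×d = (1)·(11) − (13)·(4) = -41
since m = R²·170 − (-41)²:  R² = (1681 + 12089) / 170 = 81
R = √81 = 9  ⇒  r_B = 9 − 8 = 1

rB=1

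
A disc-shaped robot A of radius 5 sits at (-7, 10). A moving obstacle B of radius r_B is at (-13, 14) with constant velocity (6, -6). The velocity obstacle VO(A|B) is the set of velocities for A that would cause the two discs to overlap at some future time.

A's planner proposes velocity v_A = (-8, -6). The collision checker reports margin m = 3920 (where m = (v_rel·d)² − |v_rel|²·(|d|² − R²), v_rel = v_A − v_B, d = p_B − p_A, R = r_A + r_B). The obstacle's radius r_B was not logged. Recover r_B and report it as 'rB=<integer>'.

m = 3920
d = (-6, 4);  v_rel = (-14, 0),  |v_rel|² = 196
v_rel×d = (-14)·(4) − (0)·(-6) = -56
since m = R²·196 − (-56)²:  R² = (3136 + 3920) / 196 = 36
R = √36 = 6  ⇒  r_B = 6 − 5 = 1

rB=1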